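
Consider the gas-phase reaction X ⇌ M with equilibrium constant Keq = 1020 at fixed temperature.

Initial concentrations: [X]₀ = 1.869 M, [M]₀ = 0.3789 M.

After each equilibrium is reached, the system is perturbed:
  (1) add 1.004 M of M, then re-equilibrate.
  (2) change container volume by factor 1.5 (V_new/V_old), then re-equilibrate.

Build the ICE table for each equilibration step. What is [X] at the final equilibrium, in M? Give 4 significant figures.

[X]_eq = 0.002123 M

Q₀ = 0.2027 vs Keq = 1020 ⇒ Q<K, forward
Step 1:
                  X         M
  Initial     1.869    0.3789
  Change     -1.867     1.867
  Equil    0.002202     2.246
  solve Keq expr → x = 1.867; check Q = 1020
Then add 1.004 M of M.
Step 2:
                  X         M
  Initial  0.002202      3.25
  Change  9.8335e-04 -9.8335e-04
  Equil    0.003185     3.249
  solve Keq expr → x = -9.8335e-04; check Q = 1020
Then change container volume by factor 1.5 (V_new/V_old).
Step 3:
                  X         M
  Initial  0.002123     2.166
  Change          0         0
  Equil    0.002123     2.166
  solve Keq expr → x = 0; check Q = 1020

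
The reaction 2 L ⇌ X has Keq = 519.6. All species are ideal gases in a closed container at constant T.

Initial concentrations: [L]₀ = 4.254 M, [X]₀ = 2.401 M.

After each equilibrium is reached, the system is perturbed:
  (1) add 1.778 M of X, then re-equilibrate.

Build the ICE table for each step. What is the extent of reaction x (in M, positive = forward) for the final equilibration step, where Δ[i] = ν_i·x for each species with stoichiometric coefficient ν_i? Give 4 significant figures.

x = -0.008407 M

Q₀ = 0.1327 vs Keq = 519.6 ⇒ Q<K, forward
Step 1:
                   L          X
  Initial      4.254      2.401
  Change      -4.161      2.081
  Equil      0.09287      4.482
  solve Keq expr → x = 2.081; check Q = 519.6
Then add 1.778 M of X.
Step 2:
                   L          X
  Initial    0.09287       6.26
  Change     0.01681  -0.008407
  Equil       0.1097      6.251
  solve Keq expr → x = -0.008407; check Q = 519.6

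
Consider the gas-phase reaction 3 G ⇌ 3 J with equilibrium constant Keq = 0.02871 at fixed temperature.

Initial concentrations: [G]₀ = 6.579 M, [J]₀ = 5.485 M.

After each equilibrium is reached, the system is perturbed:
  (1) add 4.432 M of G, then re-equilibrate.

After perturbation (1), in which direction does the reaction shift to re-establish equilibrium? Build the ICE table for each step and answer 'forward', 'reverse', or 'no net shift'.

Direction: forward

Q₀ = 0.5795 vs Keq = 0.02871 ⇒ Q>K, reverse
Step 1:
                  G         J
  I           6.579     5.485
  C           2.657    -2.657
  E           9.236     2.828
  solve Keq expr → x = -0.8856; check Q = 0.02871
Then add 4.432 M of G.
Step 2:
                  G         J
  I           13.67     2.828
  C          -1.039     1.039
  E           12.63     3.867
  solve Keq expr → x = 0.3463; check Q = 0.02871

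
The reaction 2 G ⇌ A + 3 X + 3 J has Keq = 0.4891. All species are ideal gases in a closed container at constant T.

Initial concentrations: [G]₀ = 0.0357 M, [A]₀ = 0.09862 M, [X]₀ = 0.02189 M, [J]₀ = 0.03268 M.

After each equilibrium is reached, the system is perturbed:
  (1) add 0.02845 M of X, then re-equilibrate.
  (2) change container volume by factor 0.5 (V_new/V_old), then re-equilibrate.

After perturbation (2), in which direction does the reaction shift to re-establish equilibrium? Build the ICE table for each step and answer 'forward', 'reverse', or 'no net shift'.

Q₀ = 2.8328e-08 vs Keq = 0.4891 ⇒ Q<K, forward
Step 1:
                    G           A           X           J
  I            0.0357     0.09862     0.02189     0.03268
  C          -0.03545     0.01772     0.05317     0.05317
  E        2.5230e-04      0.1163     0.07506     0.08585
  solve Keq expr → x = 0.01772; check Q = 0.4891
Then add 0.02845 M of X.
Step 2:
                    G           A           X           J
  I        2.5230e-04      0.1163      0.1035     0.08585
  C        1.5315e-04 -7.6576e-05 -2.2973e-04 -2.2973e-04
  E        4.0545e-04      0.1163      0.1033     0.08562
  solve Keq expr → x = -7.6576e-05; check Q = 0.4891
Then change container volume by factor 0.5 (V_new/V_old).
Step 3:
                    G           A           X           J
  I        8.1091e-04      0.2325      0.2066      0.1712
  C          0.003396   -0.001698   -0.005095   -0.005095
  E          0.004207      0.2308      0.2015      0.1661
  solve Keq expr → x = -0.001698; check Q = 0.4891

Direction: reverse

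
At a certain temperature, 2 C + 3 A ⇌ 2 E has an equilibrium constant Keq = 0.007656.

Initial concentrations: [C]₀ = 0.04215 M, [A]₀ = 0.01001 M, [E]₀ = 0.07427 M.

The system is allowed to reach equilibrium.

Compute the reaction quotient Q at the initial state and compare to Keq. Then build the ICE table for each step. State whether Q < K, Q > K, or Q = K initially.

Q₀ = 3.0955e+06 vs Keq = 0.007656 ⇒ Q>K, reverse
Step 1:
                  C         A         E
  init      0.04215   0.01001   0.07427
  Δ         0.07384    0.1108  -0.07384
  eq          0.116    0.1208 4.2600e-04
  solve Keq expr → x = -0.03692; check Q = 0.007656

Q₀ = 3.0955e+06; Q > K (proceeds reverse)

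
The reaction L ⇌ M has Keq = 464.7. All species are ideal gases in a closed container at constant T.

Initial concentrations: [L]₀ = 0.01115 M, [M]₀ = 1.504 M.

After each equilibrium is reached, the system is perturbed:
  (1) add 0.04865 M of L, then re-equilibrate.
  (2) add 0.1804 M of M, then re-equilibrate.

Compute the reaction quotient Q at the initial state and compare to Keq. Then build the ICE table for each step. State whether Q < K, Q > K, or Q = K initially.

Q₀ = 134.9; Q < K (proceeds forward)

Q₀ = 134.9 vs Keq = 464.7 ⇒ Q<K, forward
Step 1:
                    L           M
  Initial     0.01115       1.504
  Change    -0.007897    0.007897
  Equil      0.003253       1.512
  solve Keq expr → x = 0.007897; check Q = 464.7
Then add 0.04865 M of L.
Step 2:
                    L           M
  Initial      0.0519       1.512
  Change     -0.04855     0.04855
  Equil      0.003358        1.56
  solve Keq expr → x = 0.04855; check Q = 464.7
Then add 0.1804 M of M.
Step 3:
                    L           M
  Initial    0.003358       1.741
  Change   3.8737e-04 -3.8737e-04
  Equil      0.003745        1.74
  solve Keq expr → x = -3.8737e-04; check Q = 464.7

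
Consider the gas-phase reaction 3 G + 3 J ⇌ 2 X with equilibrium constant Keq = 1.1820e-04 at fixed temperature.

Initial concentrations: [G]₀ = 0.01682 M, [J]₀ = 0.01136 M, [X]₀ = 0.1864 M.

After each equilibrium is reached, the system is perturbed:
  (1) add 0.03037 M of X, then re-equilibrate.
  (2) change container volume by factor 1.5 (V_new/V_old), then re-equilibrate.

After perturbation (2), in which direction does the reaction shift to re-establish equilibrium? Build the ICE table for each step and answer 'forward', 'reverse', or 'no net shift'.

Direction: reverse

Q₀ = 4.9806e+09 vs Keq = 1.1820e-04 ⇒ Q>K, reverse
Step 1:
                    G           J           X
  Initial     0.01682     0.01136      0.1864
  Change       0.2792      0.2792     -0.1861
  Equil         0.296      0.2905  2.7422e-04
  solve Keq expr → x = -0.09306; check Q = 1.1820e-04
Then add 0.03037 M of X.
Step 2:
                    G           J           X
  Initial       0.296      0.2905     0.03064
  Change      0.04533     0.04533    -0.03022
  Equil        0.3413      0.3359  4.2206e-04
  solve Keq expr → x = -0.01511; check Q = 1.1820e-04
Then change container volume by factor 1.5 (V_new/V_old).
Step 3:
                    G           J           X
  Initial      0.2276      0.2239  2.8137e-04
  Change   2.3389e-04  2.3389e-04 -1.5593e-04
  Equil        0.2278      0.2242  1.2544e-04
  solve Keq expr → x = -7.7964e-05; check Q = 1.1820e-04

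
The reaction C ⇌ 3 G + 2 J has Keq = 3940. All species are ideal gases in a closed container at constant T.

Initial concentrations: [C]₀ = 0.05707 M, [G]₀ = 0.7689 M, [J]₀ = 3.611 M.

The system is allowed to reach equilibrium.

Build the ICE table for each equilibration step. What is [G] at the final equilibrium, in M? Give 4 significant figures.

[G]_eq = 0.9316 M

Q₀ = 103.9 vs Keq = 3940 ⇒ Q<K, forward
Step 1:
                    C           G           J
  Initial     0.05707      0.7689       3.611
  Change     -0.05423      0.1627      0.1085
  Equil      0.002839      0.9316       3.719
  solve Keq expr → x = 0.05423; check Q = 3940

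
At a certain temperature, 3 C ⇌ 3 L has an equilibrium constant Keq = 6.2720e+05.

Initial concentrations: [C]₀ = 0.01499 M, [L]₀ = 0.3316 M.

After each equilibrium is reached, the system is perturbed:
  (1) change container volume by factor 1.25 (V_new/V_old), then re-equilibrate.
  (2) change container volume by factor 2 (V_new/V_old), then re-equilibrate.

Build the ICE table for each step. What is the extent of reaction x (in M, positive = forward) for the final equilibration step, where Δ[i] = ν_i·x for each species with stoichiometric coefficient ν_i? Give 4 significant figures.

x = 0 M

Q₀ = 1.0825e+04 vs Keq = 6.2720e+05 ⇒ Q<K, forward
Step 1:
                    C           L
  init        0.01499      0.3316
  Δ          -0.01099     0.01099
  eq         0.004002      0.3426
  solve Keq expr → x = 0.003663; check Q = 6.2720e+05
Then change container volume by factor 1.25 (V_new/V_old).
Step 2:
                    C           L
  init       0.003202      0.2741
  Δ                 0           0
  eq         0.003202      0.2741
  solve Keq expr → x = 0; check Q = 6.2720e+05
Then change container volume by factor 2 (V_new/V_old).
Step 3:
                    C           L
  init       0.001601       0.137
  Δ                 0           0
  eq         0.001601       0.137
  solve Keq expr → x = 0; check Q = 6.2720e+05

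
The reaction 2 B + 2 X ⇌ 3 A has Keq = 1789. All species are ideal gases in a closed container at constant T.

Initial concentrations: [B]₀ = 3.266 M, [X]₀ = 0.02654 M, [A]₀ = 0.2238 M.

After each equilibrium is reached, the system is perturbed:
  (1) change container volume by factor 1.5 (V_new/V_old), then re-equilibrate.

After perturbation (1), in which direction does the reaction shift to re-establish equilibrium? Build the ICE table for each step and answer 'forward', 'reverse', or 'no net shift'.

Q₀ = 1.492 vs Keq = 1789 ⇒ Q<K, forward
Step 1:
                   B          X          A
  init         3.266    0.02654     0.2238
  Δ         -0.02556   -0.02556    0.03834
  eq            3.24 9.7925e-04     0.2621
  solve Keq expr → x = 0.01278; check Q = 1789
Then change container volume by factor 1.5 (V_new/V_old).
Step 2:
                   B          X          A
  init          2.16 6.5283e-04     0.1748
  Δ       1.4517e-04 1.4517e-04 -2.1776e-04
  eq            2.16 7.9801e-04     0.1745
  solve Keq expr → x = -7.2587e-05; check Q = 1789

Direction: reverse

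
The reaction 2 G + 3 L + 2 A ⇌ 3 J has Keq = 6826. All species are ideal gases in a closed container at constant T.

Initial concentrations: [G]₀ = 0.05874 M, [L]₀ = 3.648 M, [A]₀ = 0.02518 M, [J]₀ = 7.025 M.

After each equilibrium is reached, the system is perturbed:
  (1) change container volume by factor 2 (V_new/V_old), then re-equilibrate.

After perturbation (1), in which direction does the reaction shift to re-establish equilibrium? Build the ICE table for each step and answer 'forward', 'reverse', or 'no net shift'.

Q₀ = 3.2643e+06 vs Keq = 6826 ⇒ Q>K, reverse
Step 1:
                    G           L           A           J
  I           0.05874       3.648     0.02518       7.025
  C            0.1283      0.1925      0.1283     -0.1925
  E            0.1871       3.841      0.1535       6.832
  solve Keq expr → x = -0.06417; check Q = 6826
Then change container volume by factor 2 (V_new/V_old).
Step 2:
                    G           L           A           J
  I           0.09354        1.92     0.07676       3.416
  C           0.07363      0.1104     0.07363     -0.1104
  E            0.1672       2.031      0.1504       3.306
  solve Keq expr → x = -0.03681; check Q = 6826

Direction: reverse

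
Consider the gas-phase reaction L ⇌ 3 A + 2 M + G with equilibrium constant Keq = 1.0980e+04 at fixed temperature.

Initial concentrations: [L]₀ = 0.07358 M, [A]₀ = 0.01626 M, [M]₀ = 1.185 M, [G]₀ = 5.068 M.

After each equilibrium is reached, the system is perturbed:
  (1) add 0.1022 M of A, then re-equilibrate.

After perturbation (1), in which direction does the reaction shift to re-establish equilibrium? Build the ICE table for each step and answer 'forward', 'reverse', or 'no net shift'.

Q₀ = 4.1579e-04 vs Keq = 1.0980e+04 ⇒ Q<K, forward
Step 1:
                   L          A          M          G
  I          0.07358    0.01626      1.185      5.068
  C         -0.07357     0.2207     0.1471    0.07357
  E       1.1057e-05      0.237      1.332      5.142
  solve Keq expr → x = 0.07357; check Q = 1.0980e+04
Then add 0.1022 M of A.
Step 2:
                   L          A          M          G
  I       1.1057e-05     0.3392      1.332      5.142
  C       2.1343e-05 -6.4030e-05 -4.2687e-05 -2.1343e-05
  E       3.2401e-05     0.3391      1.332      5.142
  solve Keq expr → x = -2.1343e-05; check Q = 1.0980e+04

Direction: reverse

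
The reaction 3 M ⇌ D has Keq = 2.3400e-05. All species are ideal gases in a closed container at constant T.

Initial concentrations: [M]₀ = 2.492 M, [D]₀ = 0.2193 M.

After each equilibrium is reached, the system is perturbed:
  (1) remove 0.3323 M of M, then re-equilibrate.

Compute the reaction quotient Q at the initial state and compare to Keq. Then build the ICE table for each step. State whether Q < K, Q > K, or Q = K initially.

Q₀ = 0.01417 vs Keq = 2.3400e-05 ⇒ Q>K, reverse
Step 1:
                   M          D
  Initial      2.492     0.2193
  Change      0.6557    -0.2186
  Equil        3.148 7.2979e-04
  solve Keq expr → x = -0.2186; check Q = 2.3400e-05
Then remove 0.3323 M of M.
Step 2:
                   M          D
  Initial      2.815 7.2979e-04
  Change  6.2173e-04 -2.0724e-04
  Equil        2.816 5.2255e-04
  solve Keq expr → x = -2.0724e-04; check Q = 2.3400e-05

Q₀ = 0.01417; Q > K (proceeds reverse)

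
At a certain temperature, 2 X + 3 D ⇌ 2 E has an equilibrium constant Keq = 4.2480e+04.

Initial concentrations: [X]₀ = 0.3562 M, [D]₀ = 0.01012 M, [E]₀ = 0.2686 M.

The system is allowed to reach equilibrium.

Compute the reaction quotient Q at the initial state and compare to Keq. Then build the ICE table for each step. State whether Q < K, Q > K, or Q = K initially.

Q₀ = 5.4863e+05 vs Keq = 4.2480e+04 ⇒ Q>K, reverse
Step 1:
                   X          D          E
  Initial     0.3562    0.01012     0.2686
  Change    0.008505    0.01276  -0.008505
  Equil       0.3647    0.02288     0.2601
  solve Keq expr → x = -0.004252; check Q = 4.2480e+04

Q₀ = 5.4863e+05; Q > K (proceeds reverse)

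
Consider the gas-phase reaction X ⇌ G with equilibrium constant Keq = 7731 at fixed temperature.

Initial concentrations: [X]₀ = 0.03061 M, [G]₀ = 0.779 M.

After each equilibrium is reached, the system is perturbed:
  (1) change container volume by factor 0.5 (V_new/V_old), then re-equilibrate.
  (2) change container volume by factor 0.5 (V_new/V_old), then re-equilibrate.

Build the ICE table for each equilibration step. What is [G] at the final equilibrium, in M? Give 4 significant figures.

Q₀ = 25.45 vs Keq = 7731 ⇒ Q<K, forward
Step 1:
                    X           G
  I           0.03061       0.779
  C          -0.03051     0.03051
  E        1.0471e-04      0.8095
  solve Keq expr → x = 0.03051; check Q = 7731
Then change container volume by factor 0.5 (V_new/V_old).
Step 2:
                    X           G
  I        2.0942e-04       1.619
  C                 0           0
  E        2.0942e-04       1.619
  solve Keq expr → x = 0; check Q = 7731
Then change container volume by factor 0.5 (V_new/V_old).
Step 3:
                    X           G
  I        4.1884e-04       3.238
  C                 0           0
  E        4.1884e-04       3.238
  solve Keq expr → x = 0; check Q = 7731

[G]_eq = 3.238 M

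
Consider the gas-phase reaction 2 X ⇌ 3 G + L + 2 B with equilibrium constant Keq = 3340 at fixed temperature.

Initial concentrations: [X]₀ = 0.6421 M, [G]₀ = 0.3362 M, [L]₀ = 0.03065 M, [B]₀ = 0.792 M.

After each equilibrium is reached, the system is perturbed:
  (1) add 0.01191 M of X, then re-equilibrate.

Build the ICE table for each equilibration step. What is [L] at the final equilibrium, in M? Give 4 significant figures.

Q₀ = 0.001772 vs Keq = 3340 ⇒ Q<K, forward
Step 1:
                   X          G          L          B
  init        0.6421     0.3362    0.03065      0.792
  Δ          -0.6217     0.9325     0.3108     0.6217
  eq         0.02043      1.269     0.3415      1.414
  solve Keq expr → x = 0.3108; check Q = 3340
Then add 0.01191 M of X.
Step 2:
                   X          G          L          B
  init       0.03234      1.269     0.3415      1.414
  Δ         -0.01117    0.01675   0.005584    0.01117
  eq         0.02117      1.285     0.3471      1.425
  solve Keq expr → x = 0.005584; check Q = 3340

[L]_eq = 0.3471 M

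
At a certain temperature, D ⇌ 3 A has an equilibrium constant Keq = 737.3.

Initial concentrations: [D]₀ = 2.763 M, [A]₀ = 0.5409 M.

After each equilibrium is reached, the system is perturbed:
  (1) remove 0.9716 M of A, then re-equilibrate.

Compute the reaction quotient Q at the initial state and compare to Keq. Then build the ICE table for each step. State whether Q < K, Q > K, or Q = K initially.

Q₀ = 0.05728; Q < K (proceeds forward)

Q₀ = 0.05728 vs Keq = 737.3 ⇒ Q<K, forward
Step 1:
                    D           A
  I             2.763      0.5409
  C            -2.242       6.727
  E            0.5207       7.268
  solve Keq expr → x = 2.242; check Q = 737.3
Then remove 0.9716 M of A.
Step 2:
                    D           A
  I            0.5207       6.296
  C           -0.1205      0.3614
  E            0.4002       6.658
  solve Keq expr → x = 0.1205; check Q = 737.3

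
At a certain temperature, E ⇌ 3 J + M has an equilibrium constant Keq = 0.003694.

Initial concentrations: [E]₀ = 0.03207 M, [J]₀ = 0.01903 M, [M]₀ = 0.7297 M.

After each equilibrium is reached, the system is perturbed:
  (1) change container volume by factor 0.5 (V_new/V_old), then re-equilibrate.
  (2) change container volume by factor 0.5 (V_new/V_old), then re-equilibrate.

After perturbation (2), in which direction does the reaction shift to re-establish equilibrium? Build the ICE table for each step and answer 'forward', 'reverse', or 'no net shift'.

Q₀ = 1.5681e-04 vs Keq = 0.003694 ⇒ Q<K, forward
Step 1:
                  E         J         M
  I         0.03207   0.01903    0.7297
  C        -0.00971   0.02913   0.00971
  E         0.02236   0.04816    0.7394
  solve Keq expr → x = 0.00971; check Q = 0.003694
Then change container volume by factor 0.5 (V_new/V_old).
Step 2:
                  E         J         M
  I         0.04472   0.09632     1.479
  C         0.01443  -0.04328  -0.01443
  E         0.05915   0.05304     1.464
  solve Keq expr → x = -0.01443; check Q = 0.003694
Then change container volume by factor 0.5 (V_new/V_old).
Step 3:
                  E         J         M
  I          0.1183    0.1061     2.929
  C         0.01684  -0.05053  -0.01684
  E          0.1351   0.05555     2.912
  solve Keq expr → x = -0.01684; check Q = 0.003694

Direction: reverse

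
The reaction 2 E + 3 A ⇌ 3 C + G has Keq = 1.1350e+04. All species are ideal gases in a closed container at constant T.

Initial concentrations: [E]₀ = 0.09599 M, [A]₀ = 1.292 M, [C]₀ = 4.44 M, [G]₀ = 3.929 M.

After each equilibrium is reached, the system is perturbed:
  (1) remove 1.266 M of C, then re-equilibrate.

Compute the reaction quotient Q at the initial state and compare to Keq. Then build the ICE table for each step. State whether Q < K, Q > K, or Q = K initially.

Q₀ = 1.7306e+04 vs Keq = 1.1350e+04 ⇒ Q>K, reverse
Step 1:
                   E          A          C          G
  init       0.09599      1.292       4.44      3.929
  Δ          0.01779    0.02669   -0.02669  -0.008897
  eq          0.1138      1.319      4.413       3.92
  solve Keq expr → x = -0.008897; check Q = 1.1350e+04
Then remove 1.266 M of C.
Step 2:
                   E          A          C          G
  init        0.1138      1.319      3.147       3.92
  Δ         -0.03832   -0.05748    0.05748    0.01916
  eq         0.07546      1.261      3.205      3.939
  solve Keq expr → x = 0.01916; check Q = 1.1350e+04

Q₀ = 1.7306e+04; Q > K (proceeds reverse)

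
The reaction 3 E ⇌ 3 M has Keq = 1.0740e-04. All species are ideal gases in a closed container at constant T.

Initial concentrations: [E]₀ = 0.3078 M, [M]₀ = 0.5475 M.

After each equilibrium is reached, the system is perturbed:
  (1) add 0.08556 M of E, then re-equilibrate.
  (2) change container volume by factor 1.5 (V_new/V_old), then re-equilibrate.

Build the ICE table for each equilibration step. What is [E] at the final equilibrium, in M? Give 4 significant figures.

[E]_eq = 0.5988 M

Q₀ = 5.628 vs Keq = 1.0740e-04 ⇒ Q>K, reverse
Step 1:
                  E         M
  I          0.3078    0.5475
  C          0.5087   -0.5087
  E          0.8165   0.03881
  solve Keq expr → x = -0.1696; check Q = 1.0740e-04
Then add 0.08556 M of E.
Step 2:
                  E         M
  I           0.902   0.03881
  C       -0.003882  0.003882
  E          0.8982   0.04269
  solve Keq expr → x = 0.001294; check Q = 1.0740e-04
Then change container volume by factor 1.5 (V_new/V_old).
Step 3:
                  E         M
  I          0.5988   0.02846
  C               0         0
  E          0.5988   0.02846
  solve Keq expr → x = 0; check Q = 1.0740e-04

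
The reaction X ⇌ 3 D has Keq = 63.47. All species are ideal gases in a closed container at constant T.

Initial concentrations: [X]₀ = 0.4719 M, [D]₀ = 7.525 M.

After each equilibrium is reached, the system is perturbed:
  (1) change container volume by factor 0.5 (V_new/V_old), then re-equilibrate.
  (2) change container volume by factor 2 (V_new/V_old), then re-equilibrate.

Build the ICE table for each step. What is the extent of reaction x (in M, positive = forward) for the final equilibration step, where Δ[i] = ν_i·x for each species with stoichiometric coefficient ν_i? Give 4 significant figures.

Q₀ = 903 vs Keq = 63.47 ⇒ Q>K, reverse
Step 1:
                  X         D
  init       0.4719     7.525
  Δ          0.9969    -2.991
  eq          1.469     4.534
  solve Keq expr → x = -0.9969; check Q = 63.47
Then change container volume by factor 0.5 (V_new/V_old).
Step 2:
                  X         D
  init        2.938     9.069
  Δ          0.9349    -2.805
  eq          3.872     6.264
  solve Keq expr → x = -0.9349; check Q = 63.47
Then change container volume by factor 2 (V_new/V_old).
Step 3:
                  X         D
  init        1.936     3.132
  Δ         -0.4674     1.402
  eq          1.469     4.534
  solve Keq expr → x = 0.4674; check Q = 63.47

x = 0.4674 M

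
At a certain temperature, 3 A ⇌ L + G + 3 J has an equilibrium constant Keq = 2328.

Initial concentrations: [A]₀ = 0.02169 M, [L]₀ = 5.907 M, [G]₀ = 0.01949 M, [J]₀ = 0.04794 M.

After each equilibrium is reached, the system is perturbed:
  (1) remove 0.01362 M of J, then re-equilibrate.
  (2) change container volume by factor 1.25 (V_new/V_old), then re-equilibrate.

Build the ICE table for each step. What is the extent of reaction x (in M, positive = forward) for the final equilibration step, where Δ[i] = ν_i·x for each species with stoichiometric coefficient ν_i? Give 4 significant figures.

Q₀ = 1.243 vs Keq = 2328 ⇒ Q<K, forward
Step 1:
                   A          L          G          J
  init       0.02169      5.907    0.01949    0.04794
  Δ         -0.01899    0.00633    0.00633    0.01899
  eq        0.002699      5.913    0.02582    0.06693
  solve Keq expr → x = 0.00633; check Q = 2328
Then remove 0.01362 M of J.
Step 2:
                   A          L          G          J
  init      0.002699      5.913    0.02582    0.05331
  Δ       -5.2326e-04 1.7442e-04 1.7442e-04 5.2326e-04
  eq        0.002176      5.914    0.02599    0.05383
  solve Keq expr → x = 1.7442e-04; check Q = 2328
Then change container volume by factor 1.25 (V_new/V_old).
Step 3:
                   A          L          G          J
  init      0.001741      4.731     0.0208    0.04307
  Δ       -2.3071e-04 7.6904e-05 7.6904e-05 2.3071e-04
  eq         0.00151      4.731    0.02087     0.0433
  solve Keq expr → x = 7.6904e-05; check Q = 2328

x = 7.6904e-05 M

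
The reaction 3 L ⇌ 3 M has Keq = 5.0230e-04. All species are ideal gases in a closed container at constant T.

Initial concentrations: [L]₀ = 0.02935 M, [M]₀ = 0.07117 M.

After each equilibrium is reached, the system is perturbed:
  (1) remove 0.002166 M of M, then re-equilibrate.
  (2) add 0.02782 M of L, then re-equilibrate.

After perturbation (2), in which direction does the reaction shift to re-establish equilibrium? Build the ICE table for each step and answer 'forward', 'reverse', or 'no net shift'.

Q₀ = 14.26 vs Keq = 5.0230e-04 ⇒ Q>K, reverse
Step 1:
                  L         M
  I         0.02935   0.07117
  C         0.06377  -0.06377
  E         0.09312  0.007402
  solve Keq expr → x = -0.02126; check Q = 5.0230e-04
Then remove 0.002166 M of M.
Step 2:
                  L         M
  I         0.09312  0.005236
  C       -0.002007  0.002007
  E         0.09111  0.007243
  solve Keq expr → x = 6.6883e-04; check Q = 5.0230e-04
Then add 0.02782 M of L.
Step 3:
                  L         M
  I          0.1189  0.007243
  C       -0.002049  0.002049
  E          0.1169  0.009291
  solve Keq expr → x = 6.8287e-04; check Q = 5.0230e-04

Direction: forward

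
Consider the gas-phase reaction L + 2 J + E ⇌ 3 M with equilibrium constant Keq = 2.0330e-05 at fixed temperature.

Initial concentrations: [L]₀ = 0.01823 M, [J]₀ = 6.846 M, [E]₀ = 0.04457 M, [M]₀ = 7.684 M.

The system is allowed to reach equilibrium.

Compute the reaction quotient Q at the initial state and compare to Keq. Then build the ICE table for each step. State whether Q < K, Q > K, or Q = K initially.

Q₀ = 1.1914e+04 vs Keq = 2.0330e-05 ⇒ Q>K, reverse
Step 1:
                    L           J           E           M
  I           0.01823       6.846     0.04457       7.684
  C             2.474       4.949       2.474      -7.423
  E             2.493       11.79       2.519      0.2609
  solve Keq expr → x = -2.474; check Q = 2.0330e-05

Q₀ = 1.1914e+04; Q > K (proceeds reverse)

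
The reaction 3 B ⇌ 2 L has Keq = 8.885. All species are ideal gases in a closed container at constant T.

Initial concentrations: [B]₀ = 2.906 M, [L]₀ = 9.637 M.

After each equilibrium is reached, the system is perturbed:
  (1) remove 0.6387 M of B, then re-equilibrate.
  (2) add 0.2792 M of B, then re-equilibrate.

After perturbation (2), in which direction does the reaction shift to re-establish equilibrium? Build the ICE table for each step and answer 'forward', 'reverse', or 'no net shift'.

Q₀ = 3.784 vs Keq = 8.885 ⇒ Q<K, forward
Step 1:
                    B           L
  Initial       2.906       9.637
  Change      -0.6541       0.436
  Equil         2.252       10.07
  solve Keq expr → x = 0.218; check Q = 8.885
Then remove 0.6387 M of B.
Step 2:
                    B           L
  Initial       1.613       10.07
  Change       0.5806     -0.3871
  Equil         2.194       9.686
  solve Keq expr → x = -0.1935; check Q = 8.885
Then add 0.2792 M of B.
Step 3:
                    B           L
  Initial       2.473       9.686
  Change      -0.2537      0.1692
  Equil         2.219       9.855
  solve Keq expr → x = 0.08458; check Q = 8.885

Direction: forward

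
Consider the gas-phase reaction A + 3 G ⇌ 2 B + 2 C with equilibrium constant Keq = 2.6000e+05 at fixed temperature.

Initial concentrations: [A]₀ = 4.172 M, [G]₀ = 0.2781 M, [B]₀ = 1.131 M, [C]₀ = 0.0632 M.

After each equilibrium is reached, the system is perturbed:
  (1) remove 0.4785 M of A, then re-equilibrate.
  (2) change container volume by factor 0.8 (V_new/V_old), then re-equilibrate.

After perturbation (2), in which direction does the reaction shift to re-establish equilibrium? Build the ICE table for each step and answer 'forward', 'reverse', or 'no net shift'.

Q₀ = 0.05694 vs Keq = 2.6000e+05 ⇒ Q<K, forward
Step 1:
                   A          G          B          C
  I            4.172     0.2781      1.131     0.0632
  C         -0.09116    -0.2735     0.1823     0.1823
  E            4.081    0.00461      1.313     0.2455
  solve Keq expr → x = 0.09116; check Q = 2.6000e+05
Then remove 0.4785 M of A.
Step 2:
                   A          G          B          C
  I            3.602    0.00461      1.313     0.2455
  C       6.4560e-05 1.9368e-04 -1.2912e-04 -1.2912e-04
  E            3.602   0.004804      1.313     0.2454
  solve Keq expr → x = -6.4560e-05; check Q = 2.6000e+05
Then change container volume by factor 0.8 (V_new/V_old).
Step 3:
                   A          G          B          C
  I            4.503   0.006005      1.641     0.3067
  C                0          0          0          0
  E            4.503   0.006005      1.641     0.3067
  solve Keq expr → x = 0; check Q = 2.6000e+05

Direction: no net shift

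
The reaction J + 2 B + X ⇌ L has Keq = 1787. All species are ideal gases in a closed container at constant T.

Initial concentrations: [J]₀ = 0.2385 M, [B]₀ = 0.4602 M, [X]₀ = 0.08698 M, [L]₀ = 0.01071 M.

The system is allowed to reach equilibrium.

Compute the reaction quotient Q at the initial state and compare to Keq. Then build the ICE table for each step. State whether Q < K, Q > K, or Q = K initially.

Q₀ = 2.438 vs Keq = 1787 ⇒ Q<K, forward
Step 1:
                    J           B           X           L
  I            0.2385      0.4602     0.08698     0.01071
  C          -0.08307     -0.1661    -0.08307     0.08307
  E            0.1554      0.2941    0.003905     0.09378
  solve Keq expr → x = 0.08307; check Q = 1787

Q₀ = 2.438; Q < K (proceeds forward)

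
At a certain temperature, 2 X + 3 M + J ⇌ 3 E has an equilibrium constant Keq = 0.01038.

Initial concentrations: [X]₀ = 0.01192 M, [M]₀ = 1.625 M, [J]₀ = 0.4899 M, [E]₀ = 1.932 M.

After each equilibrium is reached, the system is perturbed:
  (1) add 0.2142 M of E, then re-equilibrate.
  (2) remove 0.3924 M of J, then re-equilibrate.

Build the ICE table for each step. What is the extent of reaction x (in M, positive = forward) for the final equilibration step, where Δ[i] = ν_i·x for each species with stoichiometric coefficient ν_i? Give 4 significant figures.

x = -0.02256 M

Q₀ = 2.4144e+04 vs Keq = 0.01038 ⇒ Q>K, reverse
Step 1:
                  X         M         J         E
  init      0.01192     1.625    0.4899     1.932
  Δ          0.8933      1.34    0.4466     -1.34
  eq         0.9052     2.965    0.9365    0.5921
  solve Keq expr → x = -0.4466; check Q = 0.01038
Then add 0.2142 M of E.
Step 2:
                  X         M         J         E
  init       0.9052     2.965    0.9365    0.8063
  Δ         0.09061    0.1359   0.04531   -0.1359
  eq         0.9958     3.101    0.9818    0.6704
  solve Keq expr → x = -0.04531; check Q = 0.01038
Then remove 0.3924 M of J.
Step 3:
                  X         M         J         E
  init       0.9958     3.101    0.5894    0.6704
  Δ         0.04512   0.06768   0.02256  -0.06768
  eq          1.041     3.168     0.612    0.6027
  solve Keq expr → x = -0.02256; check Q = 0.01038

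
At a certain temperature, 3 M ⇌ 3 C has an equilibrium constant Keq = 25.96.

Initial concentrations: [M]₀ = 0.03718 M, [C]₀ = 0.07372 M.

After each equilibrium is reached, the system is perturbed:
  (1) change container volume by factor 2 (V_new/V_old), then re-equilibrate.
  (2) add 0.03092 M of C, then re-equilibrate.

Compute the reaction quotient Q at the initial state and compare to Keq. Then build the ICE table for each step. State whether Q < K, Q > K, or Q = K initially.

Q₀ = 7.795 vs Keq = 25.96 ⇒ Q<K, forward
Step 1:
                    M           C
  init        0.03718     0.07372
  Δ         -0.009182    0.009182
  eq            0.028      0.0829
  solve Keq expr → x = 0.003061; check Q = 25.96
Then change container volume by factor 2 (V_new/V_old).
Step 2:
                    M           C
  init          0.014     0.04145
  Δ                 0           0
  eq            0.014     0.04145
  solve Keq expr → x = 0; check Q = 25.96
Then add 0.03092 M of C.
Step 3:
                    M           C
  init          0.014     0.07237
  Δ          0.007806   -0.007806
  eq          0.02181     0.06456
  solve Keq expr → x = -0.002602; check Q = 25.96

Q₀ = 7.795; Q < K (proceeds forward)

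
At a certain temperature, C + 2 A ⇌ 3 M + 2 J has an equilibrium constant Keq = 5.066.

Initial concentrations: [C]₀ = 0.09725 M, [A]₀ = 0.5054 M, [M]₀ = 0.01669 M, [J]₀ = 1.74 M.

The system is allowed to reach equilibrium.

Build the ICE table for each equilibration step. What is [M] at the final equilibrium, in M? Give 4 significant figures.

[M]_eq = 0.1989 M

Q₀ = 5.6664e-04 vs Keq = 5.066 ⇒ Q<K, forward
Step 1:
                    C           A           M           J
  I           0.09725      0.5054     0.01669        1.74
  C          -0.06074     -0.1215      0.1822      0.1215
  E           0.03651      0.3839      0.1989       1.861
  solve Keq expr → x = 0.06074; check Q = 5.066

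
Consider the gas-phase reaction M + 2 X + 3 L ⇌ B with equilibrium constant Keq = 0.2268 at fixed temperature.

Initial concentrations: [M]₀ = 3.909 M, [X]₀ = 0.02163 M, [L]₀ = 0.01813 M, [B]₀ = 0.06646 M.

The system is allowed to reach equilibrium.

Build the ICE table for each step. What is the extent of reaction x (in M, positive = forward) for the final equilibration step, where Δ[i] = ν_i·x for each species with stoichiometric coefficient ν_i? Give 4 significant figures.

Q₀ = 6.0980e+06 vs Keq = 0.2268 ⇒ Q>K, reverse
Step 1:
                  M         X         L         B
  Initial     3.909   0.02163   0.01813   0.06646
  Change    0.06624    0.1325    0.1987  -0.06624
  Equil       3.975    0.1541    0.2169 2.1837e-04
  solve Keq expr → x = -0.06624; check Q = 0.2268

x = -0.06624 M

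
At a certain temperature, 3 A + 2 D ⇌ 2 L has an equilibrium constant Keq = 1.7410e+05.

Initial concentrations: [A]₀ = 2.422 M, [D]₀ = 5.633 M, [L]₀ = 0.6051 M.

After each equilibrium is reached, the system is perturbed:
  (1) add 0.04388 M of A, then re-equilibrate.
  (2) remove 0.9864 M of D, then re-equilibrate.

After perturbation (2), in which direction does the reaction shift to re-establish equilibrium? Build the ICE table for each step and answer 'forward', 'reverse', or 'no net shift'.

Direction: reverse

Q₀ = 8.1218e-04 vs Keq = 1.7410e+05 ⇒ Q<K, forward
Step 1:
                  A         D         L
  init        2.422     5.633    0.6051
  Δ           -2.41    -1.607     1.607
  eq        0.01201     4.026     2.212
  solve Keq expr → x = 0.8033; check Q = 1.7410e+05
Then add 0.04388 M of A.
Step 2:
                  A         D         L
  init      0.05589     4.026     2.212
  Δ        -0.04372  -0.02914   0.02914
  eq        0.01218     3.997     2.241
  solve Keq expr → x = 0.01457; check Q = 1.7410e+05
Then remove 0.9864 M of D.
Step 3:
                  A         D         L
  init      0.01218     3.011     2.241
  Δ        0.002519  0.001679 -0.001679
  eq         0.0147     3.012     2.239
  solve Keq expr → x = -8.3975e-04; check Q = 1.7410e+05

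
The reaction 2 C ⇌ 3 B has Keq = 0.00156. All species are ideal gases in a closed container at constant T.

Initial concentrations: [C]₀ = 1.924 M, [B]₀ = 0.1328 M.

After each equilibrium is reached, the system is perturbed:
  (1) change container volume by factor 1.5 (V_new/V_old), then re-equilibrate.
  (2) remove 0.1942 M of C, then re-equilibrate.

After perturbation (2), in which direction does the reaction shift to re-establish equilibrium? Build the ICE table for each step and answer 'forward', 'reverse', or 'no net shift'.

Direction: reverse

Q₀ = 6.3268e-04 vs Keq = 0.00156 ⇒ Q<K, forward
Step 1:
                  C         B
  Initial     1.924    0.1328
  Change   -0.02983   0.04475
  Equil       1.894    0.1775
  solve Keq expr → x = 0.01492; check Q = 0.00156
Then change container volume by factor 1.5 (V_new/V_old).
Step 2:
                  C         B
  Initial     1.263    0.1184
  Change    -0.0109   0.01635
  Equil       1.252    0.1347
  solve Keq expr → x = 0.00545; check Q = 0.00156
Then remove 0.1942 M of C.
Step 3:
                  C         B
  Initial     1.058    0.1347
  Change   0.009087  -0.01363
  Equil       1.067    0.1211
  solve Keq expr → x = -0.004544; check Q = 0.00156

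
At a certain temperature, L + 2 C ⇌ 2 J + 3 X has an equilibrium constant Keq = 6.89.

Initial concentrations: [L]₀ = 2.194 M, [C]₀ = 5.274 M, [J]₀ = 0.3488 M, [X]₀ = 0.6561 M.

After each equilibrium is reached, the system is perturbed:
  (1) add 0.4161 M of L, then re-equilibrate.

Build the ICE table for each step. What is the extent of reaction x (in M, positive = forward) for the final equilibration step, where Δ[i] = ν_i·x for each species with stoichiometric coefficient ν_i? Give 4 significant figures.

x = 0.04113 M

Q₀ = 5.6305e-04 vs Keq = 6.89 ⇒ Q<K, forward
Step 1:
                  L         C         J         X
  Initial     2.194     5.274    0.3488    0.6561
  Change    -0.8265    -1.653     1.653      2.48
  Equil       1.367     3.621     2.002     3.136
  solve Keq expr → x = 0.8265; check Q = 6.89
Then add 0.4161 M of L.
Step 2:
                  L         C         J         X
  Initial     1.784     3.621     2.002     3.136
  Change   -0.04113  -0.08227   0.08227    0.1234
  Equil       1.742     3.539     2.084     3.259
  solve Keq expr → x = 0.04113; check Q = 6.89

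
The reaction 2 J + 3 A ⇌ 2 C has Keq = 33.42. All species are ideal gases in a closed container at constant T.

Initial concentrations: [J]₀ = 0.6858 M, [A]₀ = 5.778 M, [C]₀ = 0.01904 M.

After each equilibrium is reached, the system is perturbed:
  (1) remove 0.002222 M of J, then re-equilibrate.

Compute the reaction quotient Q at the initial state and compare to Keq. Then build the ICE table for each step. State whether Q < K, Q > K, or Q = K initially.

Q₀ = 3.9958e-06; Q < K (proceeds forward)

Q₀ = 3.9958e-06 vs Keq = 33.42 ⇒ Q<K, forward
Step 1:
                  J         A         C
  Initial    0.6858     5.778   0.01904
  Change    -0.6743    -1.011    0.6743
  Equil     0.01152     4.767    0.6933
  solve Keq expr → x = 0.3371; check Q = 33.42
Then remove 0.002222 M of J.
Step 2:
                  J         A         C
  Initial  0.009302     4.767    0.6933
  Change   0.002174  0.003261 -0.002174
  Equil     0.01148      4.77    0.6911
  solve Keq expr → x = -0.001087; check Q = 33.42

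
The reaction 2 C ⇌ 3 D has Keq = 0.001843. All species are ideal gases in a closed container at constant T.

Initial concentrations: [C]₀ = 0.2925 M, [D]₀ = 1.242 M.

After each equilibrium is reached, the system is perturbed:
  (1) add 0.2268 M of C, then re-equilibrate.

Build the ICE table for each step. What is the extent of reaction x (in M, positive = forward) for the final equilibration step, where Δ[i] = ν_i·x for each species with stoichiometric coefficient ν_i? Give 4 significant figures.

x = 0.005618 M

Q₀ = 22.39 vs Keq = 0.001843 ⇒ Q>K, reverse
Step 1:
                    C           D
  I            0.2925       1.242
  C            0.7443      -1.116
  E             1.037      0.1256
  solve Keq expr → x = -0.3721; check Q = 0.001843
Then add 0.2268 M of C.
Step 2:
                    C           D
  I             1.264      0.1256
  C          -0.01124     0.01686
  E             1.252      0.1424
  solve Keq expr → x = 0.005618; check Q = 0.001843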